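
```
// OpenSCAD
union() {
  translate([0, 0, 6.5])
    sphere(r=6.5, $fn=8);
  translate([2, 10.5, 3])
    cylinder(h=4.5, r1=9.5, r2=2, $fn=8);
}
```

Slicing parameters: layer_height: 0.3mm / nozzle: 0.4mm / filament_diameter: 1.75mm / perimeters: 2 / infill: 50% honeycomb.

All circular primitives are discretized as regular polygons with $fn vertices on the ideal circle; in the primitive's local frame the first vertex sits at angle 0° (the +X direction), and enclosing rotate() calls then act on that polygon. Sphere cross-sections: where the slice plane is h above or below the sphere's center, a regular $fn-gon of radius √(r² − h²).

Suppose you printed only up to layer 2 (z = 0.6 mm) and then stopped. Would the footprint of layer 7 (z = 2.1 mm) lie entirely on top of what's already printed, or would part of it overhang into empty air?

Compare the two slices. At z = 0.6: the r=6.5 sphere slices to a regular 8-gon of circumradius 2.728 (√(r²−h²) with h=5.9 from center) (area = (8/2)·2.728²·sin(360°/8) = 21.04 mm²); the cone at (2, 10.5) is not intersected at this z (z outside [3, 7.5]); Combining (union): only the r=6.5 sphere is present, so the union is just that shape — area = 21.04 mm². At z = 2.1: the r=6.5 sphere contributes a regular 8-gon of circumradius √(6.5²−4.4²) = 4.784 (area = (8/2)·4.784²·sin(360°/8) = 64.74 mm²); the cone at (2, 10.5) is absent (z outside [3, 7.5]); Combining (union): only the r=6.5 sphere is present, so the union is just that shape — area = 64.74 mm². Checking containment: at z = 2.1 the cross-section extends beyond the z = 0.6 cross-section by about 43.70 mm².

part overhangs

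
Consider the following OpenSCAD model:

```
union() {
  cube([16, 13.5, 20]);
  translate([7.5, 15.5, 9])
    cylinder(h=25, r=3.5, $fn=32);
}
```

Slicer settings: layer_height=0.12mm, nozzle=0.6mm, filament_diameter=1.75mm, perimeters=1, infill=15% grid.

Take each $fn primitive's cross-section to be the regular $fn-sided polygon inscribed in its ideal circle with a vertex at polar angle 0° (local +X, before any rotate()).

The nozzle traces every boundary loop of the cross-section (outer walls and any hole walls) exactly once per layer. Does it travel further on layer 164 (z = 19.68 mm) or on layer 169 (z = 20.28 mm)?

Layer 164 (z = 19.68): the cube (footprint 16×13.5) is included at this height (perimeter 59.00 mm); the r=3.5 cylinder at (7.5, 15.5) gives a regular 32-gon of circumradius 3.5 (constant along its height) (perimeter = 2·32·3.500·sin(180°/32) = 21.96 mm); Combining (union): the regions partially overlap (shared area 5.97 mm²), so the edge portions inside another operand are dropped and the merged outline is re-measured after clipping — boundary = 68.51 mm. So its perimeter = 68.51 mm. Layer 169 (z = 20.28): the cube is not intersected at this z (z outside [0, 20]); the cylinder at (7.5, 15.5): section is a regular 32-gon, circumradius r=3.5 (perimeter = 2·32·3.500·sin(180°/32) = 21.96 mm); Taking the union: only the r=3.5 cylinder at (7.5, 15.5) is present, so the union is just that shape — boundary = 21.96 mm. So its perimeter = 21.96 mm. Layer 164 is larger (68.51 vs 21.96 mm).

layer 164 (z = 19.68 mm)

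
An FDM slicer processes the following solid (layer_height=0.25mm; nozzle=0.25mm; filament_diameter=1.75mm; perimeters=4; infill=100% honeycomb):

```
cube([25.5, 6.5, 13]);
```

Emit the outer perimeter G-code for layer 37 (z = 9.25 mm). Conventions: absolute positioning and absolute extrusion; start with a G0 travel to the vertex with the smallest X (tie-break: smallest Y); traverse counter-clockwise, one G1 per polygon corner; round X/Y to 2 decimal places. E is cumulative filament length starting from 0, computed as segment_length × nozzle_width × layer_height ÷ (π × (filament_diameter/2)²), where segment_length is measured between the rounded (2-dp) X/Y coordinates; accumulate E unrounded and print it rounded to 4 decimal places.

G0 X0.00 Y0.00 Z9.25
G1 X25.50 Y0.00 E0.6626
G1 X25.50 Y6.50 E0.8315
G1 X0.00 Y6.50 E1.4941
G1 X0.00 Y0.00 E1.6630

At z = 9.25 mm: the 25.5×6.5 cube contributes its full rectangle. The outline is a single polygon with 4 vertices. Extrusion per mm of travel: 0.25 × 0.25 / (π × 0.875²) = 0.025984. Accumulating E over each segment gives final E = 1.6630.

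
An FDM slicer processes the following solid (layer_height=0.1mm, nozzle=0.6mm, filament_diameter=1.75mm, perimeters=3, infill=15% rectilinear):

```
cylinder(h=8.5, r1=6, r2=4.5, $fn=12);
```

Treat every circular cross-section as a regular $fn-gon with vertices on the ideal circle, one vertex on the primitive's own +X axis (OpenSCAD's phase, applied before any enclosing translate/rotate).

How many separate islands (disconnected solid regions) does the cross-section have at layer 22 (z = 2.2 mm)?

At z = 2.2 mm: the cone (r1=6→r2=4.5) has section circumradius 5.612 here — a regular 12-gon. Overall, the cross-section is a single solid region. Island count = 1.

1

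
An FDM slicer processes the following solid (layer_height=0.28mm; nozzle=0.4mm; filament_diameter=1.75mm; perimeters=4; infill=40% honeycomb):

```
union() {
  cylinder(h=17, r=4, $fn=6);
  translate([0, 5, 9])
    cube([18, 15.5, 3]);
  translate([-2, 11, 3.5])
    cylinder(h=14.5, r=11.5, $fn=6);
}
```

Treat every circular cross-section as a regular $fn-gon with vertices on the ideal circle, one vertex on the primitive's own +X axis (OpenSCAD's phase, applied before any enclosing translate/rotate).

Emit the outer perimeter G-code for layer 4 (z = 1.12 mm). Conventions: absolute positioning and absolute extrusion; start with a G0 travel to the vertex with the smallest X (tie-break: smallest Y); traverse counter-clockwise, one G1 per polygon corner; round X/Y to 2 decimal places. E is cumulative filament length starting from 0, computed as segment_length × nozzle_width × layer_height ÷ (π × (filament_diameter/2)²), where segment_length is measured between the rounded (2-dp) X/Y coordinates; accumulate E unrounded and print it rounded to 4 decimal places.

G0 X-4.00 Y0.00 Z1.12
G1 X-2.00 Y-3.46 E0.1861
G1 X2.00 Y-3.46 E0.3723
G1 X4.00 Y0.00 E0.5584
G1 X2.00 Y3.46 E0.7445
G1 X-2.00 Y3.46 E0.9308
G1 X-4.00 Y0.00 E1.1169

At z = 1.12 mm: the r=4 cylinder contributes a regular 6-gon of circumradius 4; the cube at (0, 5) is not intersected at this z (z outside [9, 12]); the cylinder at (-2, 11) is not intersected at this z (z outside [3.5, 18]); Taking the union: only the r=4 cylinder is present, so the union is just that shape — 1 connected region. The outline is a single polygon with 6 vertices. Extrusion per mm of travel: 0.4 × 0.28 / (π × 0.875²) = 0.046564. Accumulating E over each segment gives final E = 1.1169.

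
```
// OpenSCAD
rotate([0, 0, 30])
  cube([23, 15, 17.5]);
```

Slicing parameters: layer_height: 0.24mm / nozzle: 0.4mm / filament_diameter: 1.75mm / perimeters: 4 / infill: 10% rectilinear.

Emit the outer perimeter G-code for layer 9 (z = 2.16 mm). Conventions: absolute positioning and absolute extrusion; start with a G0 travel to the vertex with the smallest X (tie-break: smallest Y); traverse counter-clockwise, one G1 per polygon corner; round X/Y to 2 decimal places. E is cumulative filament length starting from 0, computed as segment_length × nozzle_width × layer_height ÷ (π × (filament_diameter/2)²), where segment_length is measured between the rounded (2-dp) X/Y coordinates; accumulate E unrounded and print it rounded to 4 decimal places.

G0 X-7.50 Y12.99 Z2.16
G1 X0.00 Y0.00 E0.5987
G1 X19.92 Y11.50 E1.5167
G1 X12.42 Y24.49 E2.1154
G1 X-7.50 Y12.99 E3.0334

At z = 2.16 mm: the cube (footprint 23×15) is included at this height; (whole slice rotated 30° about Z — lengths, areas and connectivity unchanged). The outline is a single polygon with 4 vertices. Extrusion per mm of travel: 0.4 × 0.24 / (π × 0.875²) = 0.039912. Accumulating E over each segment gives final E = 3.0334.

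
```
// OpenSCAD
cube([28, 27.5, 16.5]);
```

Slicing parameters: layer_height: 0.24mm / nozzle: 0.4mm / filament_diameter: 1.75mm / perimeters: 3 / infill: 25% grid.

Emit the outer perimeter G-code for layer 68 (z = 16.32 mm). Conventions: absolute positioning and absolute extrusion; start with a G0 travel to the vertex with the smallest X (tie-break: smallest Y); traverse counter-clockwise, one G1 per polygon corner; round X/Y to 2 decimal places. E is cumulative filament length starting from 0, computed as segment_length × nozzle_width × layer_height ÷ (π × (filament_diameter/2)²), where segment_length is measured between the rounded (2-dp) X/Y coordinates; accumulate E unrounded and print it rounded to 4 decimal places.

At z = 16.32 mm: the 28×27.5 cube contributes its full rectangle. The outline is a single polygon with 4 vertices. Extrusion per mm of travel: 0.4 × 0.24 / (π × 0.875²) = 0.039912. Accumulating E over each segment gives final E = 4.4302.

G0 X0.00 Y0.00 Z16.32
G1 X28.00 Y0.00 E1.1175
G1 X28.00 Y27.50 E2.2151
G1 X0.00 Y27.50 E3.3327
G1 X0.00 Y0.00 E4.4302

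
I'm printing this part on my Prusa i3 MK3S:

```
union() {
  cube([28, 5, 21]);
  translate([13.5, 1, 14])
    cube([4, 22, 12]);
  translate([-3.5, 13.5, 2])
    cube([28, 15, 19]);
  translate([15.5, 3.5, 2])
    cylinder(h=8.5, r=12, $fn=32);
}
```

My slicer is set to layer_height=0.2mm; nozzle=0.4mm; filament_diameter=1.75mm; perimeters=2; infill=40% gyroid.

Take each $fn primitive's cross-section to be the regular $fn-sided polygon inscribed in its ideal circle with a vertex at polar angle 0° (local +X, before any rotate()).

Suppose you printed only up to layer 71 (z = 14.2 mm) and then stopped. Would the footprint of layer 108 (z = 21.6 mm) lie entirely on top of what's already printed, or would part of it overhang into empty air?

Compare the two slices. At z = 14.2: the cube (footprint 28×5) is included at this height (area 140.00 mm²); the cube at (13.5, 1) is present — its section is the full 4×22 rectangle (area 88.00 mm²); the 28×15 cube at (-3.5, 13.5) contributes its full rectangle (area 420.00 mm²); the cylinder at (15.5, 3.5) is not intersected at this z (z outside [2, 10.5]); Merging all regions: the regions partially overlap — summed areas 648.00 mm² minus the doubly-counted overlap 54.00 mm² gives 594.00 mm² — area = 594.00 mm². At z = 21.6: the cube is absent (z outside [0, 21]); the cube at (13.5, 1) (footprint 4×22) is included at this height (area 88.00 mm²); the cube at (-3.5, 13.5) is absent (z outside [2, 21]); the cylinder at (15.5, 3.5) is not intersected at this z (z outside [2, 10.5]); Combining (union): only the 4×22 cube at (13.5, 1) is present, so the union is just that shape — area = 88.00 mm². Checking containment: the cross-section at z = 21.6 is a subset of the cross-section at z = 14.2.

entirely on top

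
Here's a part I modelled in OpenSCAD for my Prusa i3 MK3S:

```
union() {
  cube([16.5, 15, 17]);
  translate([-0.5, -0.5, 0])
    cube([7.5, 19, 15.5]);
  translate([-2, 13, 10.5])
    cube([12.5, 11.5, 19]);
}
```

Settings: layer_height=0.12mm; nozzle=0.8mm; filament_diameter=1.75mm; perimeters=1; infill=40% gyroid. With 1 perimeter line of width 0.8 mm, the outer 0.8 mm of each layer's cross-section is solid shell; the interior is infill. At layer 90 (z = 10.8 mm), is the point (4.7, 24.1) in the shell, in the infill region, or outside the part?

At z = 10.8 mm: the 16.5×15 cube contributes its full rectangle; the cube at (-0.5, -0.5) is present — its section is the full 7.5×19 rectangle; the 12.5×11.5 cube at (-2, 13) contributes its full rectangle; Combining (union): the regions partially overlap (shared area 153.25 mm²), so overlapping operands fuse into one piece — 1 connected region. Overall, the cross-section is a single solid region. The nearest boundary edge runs (-2.00, 24.50)→(10.50, 24.50); distance from the point to it = 0.40 mm. The point is inside the cross-section, 0.40 mm from the nearest boundary — within the 0.8 mm shell band (1 × 0.8).

shell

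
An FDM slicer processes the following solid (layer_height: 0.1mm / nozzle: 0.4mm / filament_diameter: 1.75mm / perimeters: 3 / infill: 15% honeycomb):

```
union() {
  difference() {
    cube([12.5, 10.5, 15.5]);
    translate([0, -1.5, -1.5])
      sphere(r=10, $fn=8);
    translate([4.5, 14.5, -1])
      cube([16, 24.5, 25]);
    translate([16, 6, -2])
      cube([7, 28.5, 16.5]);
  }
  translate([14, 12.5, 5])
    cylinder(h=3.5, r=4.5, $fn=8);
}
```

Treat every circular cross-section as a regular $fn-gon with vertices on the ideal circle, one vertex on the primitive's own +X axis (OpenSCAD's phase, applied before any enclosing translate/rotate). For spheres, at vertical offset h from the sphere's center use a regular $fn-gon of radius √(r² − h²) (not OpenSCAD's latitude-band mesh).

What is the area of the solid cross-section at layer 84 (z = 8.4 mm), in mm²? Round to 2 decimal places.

185.66 mm²

At z = 8.4 mm: the cube (footprint 12.5×10.5) is included at this height (area 131.25 mm²); the r=10 sphere at (0, -1.5) slices to a regular 8-gon of circumradius 1.411 (√(r²−h²) with h=9.9 from center) (area = (8/2)·1.411²·sin(360°/8) = 5.63 mm²); the cube at (4.5, 14.5) is present — its section is the full 16×24.5 rectangle (area 392.00 mm²); the 7×28.5 cube at (16, 6) contributes its full rectangle (area 199.50 mm²); After the difference (first − rest): starting from the 12.5×10.5 cube (131.25 mm²), the r=10 sphere at (0, -1.5) misses the remaining region (no effect); the 16×24.5 cube at (4.5, 14.5) misses the remaining region (no effect); the 7×28.5 cube at (16, 6) misses the remaining region (no effect) — area = 131.25 mm²; the r=4.5 cylinder at (14, 12.5) contributes a regular 8-gon of circumradius 4.5 (area = (8/2)·4.500²·sin(360°/8) = 57.28 mm²); Combining (union): the regions partially overlap — summed areas 188.53 mm² minus the doubly-counted overlap 2.86 mm² gives 185.66 mm² — area = 185.66 mm². Overall, the cross-section is a single solid region. Net area = 185.66 mm².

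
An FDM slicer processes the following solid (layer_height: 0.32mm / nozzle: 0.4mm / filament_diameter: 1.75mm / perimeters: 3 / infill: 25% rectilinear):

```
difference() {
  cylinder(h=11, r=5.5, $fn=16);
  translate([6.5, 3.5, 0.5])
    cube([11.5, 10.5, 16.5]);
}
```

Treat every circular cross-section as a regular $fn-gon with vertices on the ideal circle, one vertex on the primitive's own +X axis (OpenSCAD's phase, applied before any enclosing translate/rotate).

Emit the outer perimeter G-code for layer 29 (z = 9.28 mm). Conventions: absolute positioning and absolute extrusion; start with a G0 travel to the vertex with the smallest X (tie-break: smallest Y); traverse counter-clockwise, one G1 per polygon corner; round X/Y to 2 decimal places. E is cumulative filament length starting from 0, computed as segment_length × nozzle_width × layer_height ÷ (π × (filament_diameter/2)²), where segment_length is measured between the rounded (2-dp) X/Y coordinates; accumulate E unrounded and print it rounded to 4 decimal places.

At z = 9.28 mm: the r=5.5 cylinder gives a regular 16-gon of circumradius 5.5 (constant along its height); the cube at (6.5, 3.5) (footprint 11.5×10.5) is included at this height; Taking the first minus the rest: starting from the r=5.5 cylinder, the 11.5×10.5 cube at (6.5, 3.5) misses the remaining region (no effect) — 1 connected region. The outline is a single polygon with 16 vertices. Extrusion per mm of travel: 0.4 × 0.32 / (π × 0.875²) = 0.053216. Accumulating E over each segment gives final E = 1.8268.

G0 X-5.50 Y0.00 Z9.28
G1 X-5.08 Y-2.10 E0.1140
G1 X-3.89 Y-3.89 E0.2284
G1 X-2.10 Y-5.08 E0.3427
G1 X0.00 Y-5.50 E0.4567
G1 X2.10 Y-5.08 E0.5707
G1 X3.89 Y-3.89 E0.6851
G1 X5.08 Y-2.10 E0.7994
G1 X5.50 Y0.00 E0.9134
G1 X5.08 Y2.10 E1.0274
G1 X3.89 Y3.89 E1.1418
G1 X2.10 Y5.08 E1.2562
G1 X0.00 Y5.50 E1.3701
G1 X-2.10 Y5.08 E1.4841
G1 X-3.89 Y3.89 E1.5985
G1 X-5.08 Y2.10 E1.7129
G1 X-5.50 Y0.00 E1.8268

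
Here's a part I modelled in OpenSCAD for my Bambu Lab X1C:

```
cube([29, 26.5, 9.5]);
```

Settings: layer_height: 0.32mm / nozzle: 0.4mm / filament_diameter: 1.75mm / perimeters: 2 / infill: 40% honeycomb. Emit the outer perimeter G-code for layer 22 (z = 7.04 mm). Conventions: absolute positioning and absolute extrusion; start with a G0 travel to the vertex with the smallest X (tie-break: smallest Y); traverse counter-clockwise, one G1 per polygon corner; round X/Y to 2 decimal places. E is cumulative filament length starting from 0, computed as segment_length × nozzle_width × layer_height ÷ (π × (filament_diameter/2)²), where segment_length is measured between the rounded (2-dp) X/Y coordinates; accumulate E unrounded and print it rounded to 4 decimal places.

G0 X0.00 Y0.00 Z7.04
G1 X29.00 Y0.00 E1.5433
G1 X29.00 Y26.50 E2.9535
G1 X0.00 Y26.50 E4.4968
G1 X0.00 Y0.00 E5.9070

At z = 7.04 mm: the cube (footprint 29×26.5) is included at this height. The outline is a single polygon with 4 vertices. Extrusion per mm of travel: 0.4 × 0.32 / (π × 0.875²) = 0.053216. Accumulating E over each segment gives final E = 5.9070.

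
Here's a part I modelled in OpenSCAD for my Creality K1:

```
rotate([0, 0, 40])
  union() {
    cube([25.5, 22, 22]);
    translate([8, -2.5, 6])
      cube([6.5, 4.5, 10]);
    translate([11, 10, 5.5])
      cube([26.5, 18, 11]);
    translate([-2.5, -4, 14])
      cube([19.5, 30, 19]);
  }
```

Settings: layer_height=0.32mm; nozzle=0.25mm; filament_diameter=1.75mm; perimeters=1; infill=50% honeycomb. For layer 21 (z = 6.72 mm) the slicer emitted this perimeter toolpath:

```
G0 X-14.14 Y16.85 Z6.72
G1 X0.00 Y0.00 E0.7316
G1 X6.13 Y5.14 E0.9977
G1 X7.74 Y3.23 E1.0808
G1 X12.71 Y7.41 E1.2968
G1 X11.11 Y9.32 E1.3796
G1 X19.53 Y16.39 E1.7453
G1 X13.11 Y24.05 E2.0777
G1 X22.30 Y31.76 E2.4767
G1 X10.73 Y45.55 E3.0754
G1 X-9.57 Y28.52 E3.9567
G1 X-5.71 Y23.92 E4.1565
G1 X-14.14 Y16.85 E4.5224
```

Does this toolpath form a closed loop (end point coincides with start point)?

yes

Start point (G0): (-14.14, 16.85). End point (last G1): the path returns to the start — closed.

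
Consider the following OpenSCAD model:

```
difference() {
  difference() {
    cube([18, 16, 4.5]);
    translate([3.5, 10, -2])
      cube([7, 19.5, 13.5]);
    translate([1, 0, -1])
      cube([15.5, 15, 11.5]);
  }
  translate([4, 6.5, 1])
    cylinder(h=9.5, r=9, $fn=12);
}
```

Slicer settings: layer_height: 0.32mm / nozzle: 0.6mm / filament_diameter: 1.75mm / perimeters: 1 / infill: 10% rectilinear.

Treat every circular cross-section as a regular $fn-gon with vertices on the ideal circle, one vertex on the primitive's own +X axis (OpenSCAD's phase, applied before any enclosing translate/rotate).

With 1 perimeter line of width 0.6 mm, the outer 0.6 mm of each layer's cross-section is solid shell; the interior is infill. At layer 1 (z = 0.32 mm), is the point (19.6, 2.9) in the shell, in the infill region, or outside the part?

At z = 0.32 mm: the 18×16 cube contributes its full rectangle; the cube at (3.5, 10) (footprint 7×19.5) is included at this height; the cube at (1, 0) (footprint 15.5×15) is included at this height; Subtracting the remaining from the first: starting from the 18×16 cube, the 7×19.5 cube at (3.5, 10) partially overlaps it — only the 42.00 mm² overlap (of its 136.50 mm²) is removed, clipping the outline; the 15.5×15 cube at (1, 0) partially overlaps it — only the 197.50 mm² overlap (of its 232.50 mm²) is removed, clipping the outline — 2 connected regions; the cylinder at (4, 6.5) is not intersected at this z (z outside [1, 10.5]); Subtracting the remaining from the first: none of the subtracted shapes is present at this height, so the result so far is unchanged — 2 connected regions. Overall, the cross-section has 2 separate islands. The nearest boundary edge runs (18.00, 16.00)→(18.00, 0.00); distance from the point to it = 1.60 mm. The point is not inside any of the regions above, so it lies outside the cross-section (1.60 mm from the nearest boundary).

outside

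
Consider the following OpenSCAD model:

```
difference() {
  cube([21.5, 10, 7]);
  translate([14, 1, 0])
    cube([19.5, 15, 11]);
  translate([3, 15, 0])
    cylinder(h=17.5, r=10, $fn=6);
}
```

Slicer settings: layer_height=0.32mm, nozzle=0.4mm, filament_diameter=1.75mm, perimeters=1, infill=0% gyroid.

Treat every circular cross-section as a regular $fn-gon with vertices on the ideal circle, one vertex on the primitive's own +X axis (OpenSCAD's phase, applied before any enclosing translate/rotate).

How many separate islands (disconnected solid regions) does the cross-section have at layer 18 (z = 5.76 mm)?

At z = 5.76 mm: the cube (footprint 21.5×10) is included at this height; the 19.5×15 cube at (14, 1) contributes its full rectangle; the cylinder at (3, 15): section is a regular 6-gon, circumradius r=10; Taking the first minus the rest: starting from the 21.5×10 cube, the 19.5×15 cube at (14, 1) partially overlaps it — only the 67.50 mm² overlap (of its 292.50 mm²) is removed, clipping the outline; the r=10 cylinder at (3, 15) partially overlaps it — only the 33.15 mm² overlap (of its 259.81 mm²) is removed, clipping the outline — 1 connected region. Overall, the cross-section is a single solid region. Island count = 1.

1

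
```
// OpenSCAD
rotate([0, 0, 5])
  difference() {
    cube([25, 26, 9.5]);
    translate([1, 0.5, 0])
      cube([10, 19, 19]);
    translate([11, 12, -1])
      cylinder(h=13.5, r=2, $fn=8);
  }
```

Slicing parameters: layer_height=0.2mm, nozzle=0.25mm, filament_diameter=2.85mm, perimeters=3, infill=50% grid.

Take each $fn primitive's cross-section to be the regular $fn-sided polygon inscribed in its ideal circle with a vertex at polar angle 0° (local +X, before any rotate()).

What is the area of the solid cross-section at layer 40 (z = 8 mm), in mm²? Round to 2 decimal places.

454.34 mm²

At z = 8 mm: the cube (footprint 25×26) is included at this height (area 650.00 mm²); the cube at (1, 0.5) is present — its section is the full 10×19 rectangle (area 190.00 mm²); the r=2 cylinder at (11, 12) gives a regular 8-gon of circumradius 2 (constant along its height) (area = (8/2)·2.000²·sin(360°/8) = 11.31 mm²); Taking the first minus the rest: starting from the 25×26 cube (650.00 mm²), the 10×19 cube at (1, 0.5) lies wholly inside it (removes its full 190.00 mm² and its 58.00 mm outline becomes a hole wall); the r=2 cylinder at (11, 12) partially overlaps it — only the 5.66 mm² overlap (of its 11.31 mm²) is removed, clipping the outline — area = 454.34 mm²; (rotated 5° about Z; rotation is an isometry so areas/perimeters/island counts are preserved). Overall, the cross-section is one region with 1 hole. Net area = 454.34 mm².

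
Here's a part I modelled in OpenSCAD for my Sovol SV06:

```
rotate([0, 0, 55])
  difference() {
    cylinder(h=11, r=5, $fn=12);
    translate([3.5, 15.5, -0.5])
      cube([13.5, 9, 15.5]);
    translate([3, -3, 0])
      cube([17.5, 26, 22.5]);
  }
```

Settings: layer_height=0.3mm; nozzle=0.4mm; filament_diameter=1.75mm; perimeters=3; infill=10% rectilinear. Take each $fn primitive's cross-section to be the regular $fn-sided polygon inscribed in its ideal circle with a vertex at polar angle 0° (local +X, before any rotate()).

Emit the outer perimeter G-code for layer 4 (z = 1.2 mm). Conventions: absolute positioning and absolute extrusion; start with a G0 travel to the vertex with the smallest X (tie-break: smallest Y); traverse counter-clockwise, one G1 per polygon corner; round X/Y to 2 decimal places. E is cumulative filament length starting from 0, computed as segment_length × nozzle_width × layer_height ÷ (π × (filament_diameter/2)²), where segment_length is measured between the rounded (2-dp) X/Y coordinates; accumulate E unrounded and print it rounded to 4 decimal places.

G0 X-4.98 Y0.44 Z1.20
G1 X-4.53 Y-2.11 E0.1292
G1 X-2.87 Y-4.10 E0.2585
G1 X-0.44 Y-4.98 E0.3874
G1 X2.11 Y-4.53 E0.5166
G1 X4.10 Y-2.87 E0.6459
G1 X4.98 Y-0.44 E0.7748
G1 X4.65 Y1.42 E0.8691
G1 X4.18 Y0.74 E0.9103
G1 X-1.42 Y4.65 E1.2511
G1 X-2.11 Y4.53 E1.2860
G1 X-4.10 Y2.87 E1.4153
G1 X-4.98 Y0.44 E1.5442

At z = 1.2 mm: the r=5 cylinder contributes a regular 12-gon of circumradius 5; the 13.5×9 cube at (3.5, 15.5) contributes its full rectangle; the cube at (3, -3) is present — its section is the full 17.5×26 rectangle; Subtracting the remaining from the first: starting from the r=5 cylinder, the 13.5×9 cube at (3.5, 15.5) misses the remaining region (no effect); the 17.5×26 cube at (3, -3) partially overlaps it — only the 9.75 mm² overlap (of its 455.00 mm²) is removed, clipping the outline — 1 connected region; (whole slice rotated 55° about Z — lengths, areas and connectivity unchanged). The outline is a single polygon with 12 vertices. Extrusion per mm of travel: 0.4 × 0.3 / (π × 0.875²) = 0.049890. Accumulating E over each segment gives final E = 1.5442.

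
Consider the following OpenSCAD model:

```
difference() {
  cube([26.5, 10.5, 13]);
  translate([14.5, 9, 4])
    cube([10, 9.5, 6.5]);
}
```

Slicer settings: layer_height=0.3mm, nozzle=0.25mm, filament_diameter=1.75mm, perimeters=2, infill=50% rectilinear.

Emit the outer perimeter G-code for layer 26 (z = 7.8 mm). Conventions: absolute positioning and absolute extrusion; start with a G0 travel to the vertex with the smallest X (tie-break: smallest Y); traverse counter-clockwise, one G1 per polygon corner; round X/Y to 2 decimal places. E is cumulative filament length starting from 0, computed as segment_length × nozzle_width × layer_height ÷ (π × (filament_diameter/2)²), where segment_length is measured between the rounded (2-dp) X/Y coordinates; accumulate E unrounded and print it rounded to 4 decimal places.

At z = 7.8 mm: the cube is present — its section is the full 26.5×10.5 rectangle; the 10×9.5 cube at (14.5, 9) contributes its full rectangle; Subtracting the remaining from the first: starting from the 26.5×10.5 cube, the 10×9.5 cube at (14.5, 9) partially overlaps it — only the 15.00 mm² overlap (of its 95.00 mm²) is removed, clipping the outline — 1 connected region. The outline is a single polygon with 8 vertices. Extrusion per mm of travel: 0.25 × 0.3 / (π × 0.875²) = 0.031181. Accumulating E over each segment gives final E = 2.4010.

G0 X0.00 Y0.00 Z7.80
G1 X26.50 Y0.00 E0.8263
G1 X26.50 Y10.50 E1.1537
G1 X24.50 Y10.50 E1.2161
G1 X24.50 Y9.00 E1.2628
G1 X14.50 Y9.00 E1.5747
G1 X14.50 Y10.50 E1.6214
G1 X0.00 Y10.50 E2.0736
G1 X0.00 Y0.00 E2.4010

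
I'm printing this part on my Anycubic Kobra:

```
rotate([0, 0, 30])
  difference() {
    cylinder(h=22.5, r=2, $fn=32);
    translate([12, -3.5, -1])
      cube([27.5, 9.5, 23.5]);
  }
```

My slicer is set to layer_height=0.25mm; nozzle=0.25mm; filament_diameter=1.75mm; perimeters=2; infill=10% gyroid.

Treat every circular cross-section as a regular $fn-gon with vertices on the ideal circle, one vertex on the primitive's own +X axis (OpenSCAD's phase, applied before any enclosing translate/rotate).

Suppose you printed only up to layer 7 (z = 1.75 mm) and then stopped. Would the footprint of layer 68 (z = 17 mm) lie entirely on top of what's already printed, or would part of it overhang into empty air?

entirely on top

Compare the two slices. At z = 1.75: the r=2 cylinder contributes a regular 32-gon of circumradius 2 (area = (32/2)·2.000²·sin(360°/32) = 12.49 mm²); the 27.5×9.5 cube at (12, -3.5) contributes its full rectangle (area 261.25 mm²); Taking the first minus the rest: starting from the r=2 cylinder (12.49 mm²), the 27.5×9.5 cube at (12, -3.5) misses the remaining region (no effect) — area = 12.49 mm²; (rotated 30° about Z; rotation is an isometry so areas/perimeters/island counts are preserved). At z = 17: the r=2 cylinder contributes a regular 32-gon of circumradius 2 (area = (32/2)·2.000²·sin(360°/32) = 12.49 mm²); the cube at (12, -3.5) (footprint 27.5×9.5) is included at this height (area 261.25 mm²); Subtracting the remaining from the first: starting from the r=2 cylinder (12.49 mm²), the 27.5×9.5 cube at (12, -3.5) misses the remaining region (no effect) — area = 12.49 mm²; (whole slice rotated 30° about Z — lengths, areas and connectivity unchanged). Checking containment: the cross-section at z = 17 is a subset of the cross-section at z = 1.75.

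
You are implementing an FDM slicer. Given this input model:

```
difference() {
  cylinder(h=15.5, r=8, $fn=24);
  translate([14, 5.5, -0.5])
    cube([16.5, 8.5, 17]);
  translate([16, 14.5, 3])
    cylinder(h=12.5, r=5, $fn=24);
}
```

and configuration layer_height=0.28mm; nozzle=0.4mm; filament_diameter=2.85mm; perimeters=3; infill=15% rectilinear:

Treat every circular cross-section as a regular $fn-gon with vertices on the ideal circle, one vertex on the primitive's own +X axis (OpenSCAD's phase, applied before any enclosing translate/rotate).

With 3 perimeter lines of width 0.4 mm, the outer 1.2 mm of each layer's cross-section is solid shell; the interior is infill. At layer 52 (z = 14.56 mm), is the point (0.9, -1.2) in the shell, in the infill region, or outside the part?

infill

At z = 14.56 mm: the r=8 cylinder contributes a regular 24-gon of circumradius 8; the 16.5×8.5 cube at (14, 5.5) contributes its full rectangle; the r=5 cylinder at (16, 14.5) contributes a regular 24-gon of circumradius 5; Taking the first minus the rest: starting from the r=8 cylinder, the 16.5×8.5 cube at (14, 5.5) misses the remaining region (no effect); the r=5 cylinder at (16, 14.5) misses the remaining region (no effect) — 1 connected region. Overall, the cross-section is a single solid region. The nearest boundary edge runs (5.66, -5.66)→(4.00, -6.93); distance from the point to it = 6.43 mm. The point is inside the cross-section and 6.43 mm from the nearest boundary — more than the 1.2 mm shell width (3 × 0.4), so it's in the infill interior.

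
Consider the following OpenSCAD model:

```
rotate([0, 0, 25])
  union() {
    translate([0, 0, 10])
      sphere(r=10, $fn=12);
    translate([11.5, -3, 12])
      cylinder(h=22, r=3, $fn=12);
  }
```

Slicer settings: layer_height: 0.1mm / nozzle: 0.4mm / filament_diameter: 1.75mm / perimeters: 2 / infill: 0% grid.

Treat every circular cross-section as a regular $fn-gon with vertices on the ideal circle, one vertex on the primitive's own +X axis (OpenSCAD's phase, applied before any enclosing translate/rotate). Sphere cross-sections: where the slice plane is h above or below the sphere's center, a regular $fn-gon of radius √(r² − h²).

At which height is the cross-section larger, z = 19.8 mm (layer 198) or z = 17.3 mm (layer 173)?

layer 173 (z = 17.3 mm)

Layer 198 (z = 19.8): the sphere: section is a regular 12-gon, circumradius = √(r²−h²) = √(10²−9.8²) = 1.990 (area = (12/2)·1.990²·sin(360°/12) = 11.88 mm²); the r=3 cylinder at (11.5, -3) contributes a regular 12-gon of circumradius 3 (area = (12/2)·3.000²·sin(360°/12) = 27.00 mm²); Combining (union): the 2 present regions are separate (no shared area or edge), so areas and boundary lengths simply add and each stays a separate island — area = 38.88 mm²; (rotated 25° about Z; rotation is an isometry so areas/perimeters/island counts are preserved). So its area = 38.88 mm². Layer 173 (z = 17.3): the r=10 sphere slices to a regular 12-gon of circumradius 6.834 (√(r²−h²) with h=7.3 from center) (area = (12/2)·6.834²·sin(360°/12) = 140.13 mm²); the r=3 cylinder at (11.5, -3) gives a regular 12-gon of circumradius 3 (constant along its height) (area = (12/2)·3.000²·sin(360°/12) = 27.00 mm²); Taking the union: the 2 present regions are separate (no shared area or edge), so areas and boundary lengths simply add and each stays a separate island — area = 167.13 mm²; (rotated 25° about Z; rotation is an isometry so areas/perimeters/island counts are preserved). So its area = 167.13 mm². Layer 173 is larger (167.13 vs 38.88 mm²).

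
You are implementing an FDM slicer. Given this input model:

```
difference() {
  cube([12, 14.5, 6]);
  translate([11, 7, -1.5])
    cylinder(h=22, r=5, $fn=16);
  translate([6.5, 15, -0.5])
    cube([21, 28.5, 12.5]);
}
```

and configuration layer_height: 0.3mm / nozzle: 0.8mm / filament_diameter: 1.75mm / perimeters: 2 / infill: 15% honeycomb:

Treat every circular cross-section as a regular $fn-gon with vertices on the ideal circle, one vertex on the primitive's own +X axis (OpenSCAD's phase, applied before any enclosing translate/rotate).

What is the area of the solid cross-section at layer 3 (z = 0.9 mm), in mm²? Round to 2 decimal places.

125.93 mm²

At z = 0.9 mm: the 12×14.5 cube contributes its full rectangle (area 174.00 mm²); the r=5 cylinder at (11, 7) gives a regular 16-gon of circumradius 5 (constant along its height) (area = (16/2)·5.000²·sin(360°/16) = 76.54 mm²); the cube at (6.5, 15) is present — its section is the full 21×28.5 rectangle (area 598.50 mm²); After the difference (first − rest): starting from the 12×14.5 cube (174.00 mm²), the r=5 cylinder at (11, 7) partially overlaps it — only the 48.07 mm² overlap (of its 76.54 mm²) is removed, clipping the outline; the 21×28.5 cube at (6.5, 15) misses the remaining region (no effect) — area = 125.93 mm². Overall, the cross-section is a single solid region. Net area = 125.93 mm².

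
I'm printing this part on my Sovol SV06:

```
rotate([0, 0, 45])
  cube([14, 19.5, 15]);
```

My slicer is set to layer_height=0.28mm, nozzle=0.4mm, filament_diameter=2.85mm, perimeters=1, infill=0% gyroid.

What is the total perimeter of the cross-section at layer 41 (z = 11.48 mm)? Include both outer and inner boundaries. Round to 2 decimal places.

At z = 11.48 mm: the 14×19.5 cube contributes its full rectangle (perimeter 67.00 mm); (rotated 45° about Z; rotation is an isometry so areas/perimeters/island counts are preserved). Overall, the cross-section is a single solid region. Total boundary length (outer) = 67.00 mm.

67.00 mm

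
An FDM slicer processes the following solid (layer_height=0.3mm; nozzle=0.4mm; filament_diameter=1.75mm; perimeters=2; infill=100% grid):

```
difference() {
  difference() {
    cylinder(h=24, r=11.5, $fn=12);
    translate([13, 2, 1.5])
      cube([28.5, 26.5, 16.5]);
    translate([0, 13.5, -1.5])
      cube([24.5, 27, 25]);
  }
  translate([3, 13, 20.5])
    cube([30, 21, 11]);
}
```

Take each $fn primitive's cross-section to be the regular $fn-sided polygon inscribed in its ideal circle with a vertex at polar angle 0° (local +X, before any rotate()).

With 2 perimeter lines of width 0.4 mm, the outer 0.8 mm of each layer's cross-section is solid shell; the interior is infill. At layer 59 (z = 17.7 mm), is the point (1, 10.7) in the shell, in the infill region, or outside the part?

At z = 17.7 mm: the cylinder: section is a regular 12-gon, circumradius r=11.5; the cube at (13, 2) (footprint 28.5×26.5) is included at this height; the cube at (0, 13.5) is present — its section is the full 24.5×27 rectangle; Taking the first minus the rest: starting from the r=11.5 cylinder, the 28.5×26.5 cube at (13, 2) misses the remaining region (no effect); the 24.5×27 cube at (0, 13.5) misses the remaining region (no effect) — 1 connected region; the cube at (3, 13) is absent (z outside [20.5, 31.5]); Taking the first minus the rest: none of the subtracted shapes is present at this height, so that combined region is unchanged — 1 connected region. Overall, the cross-section is a single solid region. The nearest boundary edge runs (0.00, 11.50)→(5.75, 9.96); distance from the point to it = 0.51 mm. The point is inside the cross-section, 0.51 mm from the nearest boundary — within the 0.8 mm shell band (2 × 0.4).

shell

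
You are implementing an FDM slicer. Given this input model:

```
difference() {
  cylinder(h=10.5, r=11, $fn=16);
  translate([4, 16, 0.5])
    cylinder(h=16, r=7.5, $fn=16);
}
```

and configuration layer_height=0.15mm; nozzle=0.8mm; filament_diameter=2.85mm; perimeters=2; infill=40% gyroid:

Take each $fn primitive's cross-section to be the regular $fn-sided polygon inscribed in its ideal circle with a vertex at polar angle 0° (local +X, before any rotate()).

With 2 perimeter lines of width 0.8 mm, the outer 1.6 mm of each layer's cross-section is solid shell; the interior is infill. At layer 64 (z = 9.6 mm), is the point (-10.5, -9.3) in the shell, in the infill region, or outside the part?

outside

At z = 9.6 mm: the r=11 cylinder contributes a regular 16-gon of circumradius 11; the r=7.5 cylinder at (4, 16) gives a regular 16-gon of circumradius 7.5 (constant along its height); Subtracting the remaining from the first: starting from the r=11 cylinder, the r=7.5 cylinder at (4, 16) partially overlaps it — only the 9.18 mm² overlap (of its 172.21 mm²) is removed, clipping the outline — 1 connected region. Overall, the cross-section is a single solid region. The nearest boundary edge runs (-7.78, -7.78)→(-10.16, -4.21); distance from the point to it = 3.11 mm. The point is not inside any of the regions above, so it lies outside the cross-section (3.11 mm from the nearest boundary).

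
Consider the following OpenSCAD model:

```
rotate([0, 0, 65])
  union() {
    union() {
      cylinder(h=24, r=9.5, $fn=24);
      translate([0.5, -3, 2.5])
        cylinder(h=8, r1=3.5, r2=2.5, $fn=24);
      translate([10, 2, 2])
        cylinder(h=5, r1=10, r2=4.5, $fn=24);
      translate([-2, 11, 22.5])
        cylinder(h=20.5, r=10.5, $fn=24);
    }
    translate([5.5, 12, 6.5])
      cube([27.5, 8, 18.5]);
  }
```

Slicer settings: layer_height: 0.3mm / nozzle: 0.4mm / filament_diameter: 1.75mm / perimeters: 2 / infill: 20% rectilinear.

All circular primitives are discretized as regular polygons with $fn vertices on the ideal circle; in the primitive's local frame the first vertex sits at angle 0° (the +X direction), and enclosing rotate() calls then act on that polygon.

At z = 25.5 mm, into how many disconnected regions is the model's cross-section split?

1

At z = 25.5 mm: the cylinder does not reach this height (z outside [0, 24]); the cone at (0.5, -3) does not reach this height (z outside [2.5, 10.5]); the cone at (10, 2) is not intersected at this z (z outside [2, 7]); the r=10.5 cylinder at (-2, 11) contributes a regular 24-gon of circumradius 10.5; Merging all regions: only the r=10.5 cylinder at (-2, 11) is present, so the union is just that shape — 1 connected region; the cube at (5.5, 12) is absent (z outside [6.5, 25]); Taking the union: only that combined region is present, so the union is just that shape — 1 connected region; (whole slice rotated 65° about Z — lengths, areas and connectivity unchanged). The result has 1 disconnected region.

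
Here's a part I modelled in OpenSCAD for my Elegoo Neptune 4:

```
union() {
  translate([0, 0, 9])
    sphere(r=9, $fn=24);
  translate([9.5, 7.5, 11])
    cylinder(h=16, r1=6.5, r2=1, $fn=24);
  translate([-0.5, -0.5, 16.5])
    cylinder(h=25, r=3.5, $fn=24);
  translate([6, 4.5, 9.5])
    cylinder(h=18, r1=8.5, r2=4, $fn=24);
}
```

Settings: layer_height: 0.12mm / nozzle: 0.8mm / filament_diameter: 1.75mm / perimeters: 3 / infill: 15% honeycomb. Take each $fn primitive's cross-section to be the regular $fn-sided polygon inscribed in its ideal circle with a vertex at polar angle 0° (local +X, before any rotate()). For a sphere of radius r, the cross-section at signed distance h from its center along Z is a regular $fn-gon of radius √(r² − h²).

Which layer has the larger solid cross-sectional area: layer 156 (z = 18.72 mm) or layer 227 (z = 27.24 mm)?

Layer 156 (z = 18.72): the sphere is absent (|z−center|=9.720 > r=9); the cone at (9.5, 7.5): at t=0.482 of its height the radius interpolates to r₁+(r₂−r₁)t = 3.846, giving a regular 24-gon of that circumradius (area = (24/2)·3.846²·sin(360°/24) = 45.95 mm²); the r=3.5 cylinder at (-0.5, -0.5) gives a regular 24-gon of circumradius 3.5 (constant along its height) (area = (24/2)·3.500²·sin(360°/24) = 38.05 mm²); the cone at (6, 4.5): at t=0.512 of its height the radius interpolates to r₁+(r₂−r₁)t = 6.195, giving a regular 24-gon of that circumradius (area = (24/2)·6.195²·sin(360°/24) = 119.20 mm²); Combining (union): the regions partially overlap — summed areas 203.19 mm² minus the doubly-counted overlap 36.30 mm² gives 166.89 mm² — area = 166.89 mm². So its area = 166.89 mm². Layer 227 (z = 27.24): the sphere is absent (|z−center|=18.240 > r=9); the cone at (9.5, 7.5) does not reach this height (z outside [11, 27]); the cylinder at (-0.5, -0.5): section is a regular 24-gon, circumradius r=3.5 (area = (24/2)·3.500²·sin(360°/24) = 38.05 mm²); the cone at (6, 4.5) (r1=8.5→r2=4) has section circumradius 4.065 here — a regular 24-gon (area = (24/2)·4.065²·sin(360°/24) = 51.32 mm²); Taking the union: the 2 present regions are separate (no shared area or edge), so areas and boundary lengths simply add and each stays a separate island — area = 89.37 mm². So its area = 89.37 mm². Layer 156 is larger (166.89 vs 89.37 mm²).

layer 156 (z = 18.72 mm)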